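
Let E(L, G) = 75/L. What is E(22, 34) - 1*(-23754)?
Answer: 522663/22 ≈ 23757.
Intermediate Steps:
E(22, 34) - 1*(-23754) = 75/22 - 1*(-23754) = 75*(1/22) + 23754 = 75/22 + 23754 = 522663/22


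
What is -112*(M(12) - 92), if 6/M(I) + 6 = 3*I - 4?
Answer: 133616/13 ≈ 10278.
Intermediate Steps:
M(I) = 6/(-10 + 3*I) (M(I) = 6/(-6 + (3*I - 4)) = 6/(-6 + (-4 + 3*I)) = 6/(-10 + 3*I))
-112*(M(12) - 92) = -112*(6/(-10 + 3*12) - 92) = -112*(6/(-10 + 36) - 92) = -112*(6/26 - 92) = -112*(6*(1/26) - 92) = -112*(3/13 - 92) = -112*(-1193/13) = 133616/13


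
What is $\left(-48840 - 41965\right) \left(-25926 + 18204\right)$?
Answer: $701196210$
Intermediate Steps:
$\left(-48840 - 41965\right) \left(-25926 + 18204\right) = \left(-90805\right) \left(-7722\right) = 701196210$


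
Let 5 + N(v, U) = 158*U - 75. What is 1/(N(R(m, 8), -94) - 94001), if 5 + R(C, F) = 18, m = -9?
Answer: -1/108933 ≈ -9.1800e-6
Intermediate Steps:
R(C, F) = 13 (R(C, F) = -5 + 18 = 13)
N(v, U) = -80 + 158*U (N(v, U) = -5 + (158*U - 75) = -5 + (-75 + 158*U) = -80 + 158*U)
1/(N(R(m, 8), -94) - 94001) = 1/((-80 + 158*(-94)) - 94001) = 1/((-80 - 14852) - 94001) = 1/(-14932 - 94001) = 1/(-108933) = -1/108933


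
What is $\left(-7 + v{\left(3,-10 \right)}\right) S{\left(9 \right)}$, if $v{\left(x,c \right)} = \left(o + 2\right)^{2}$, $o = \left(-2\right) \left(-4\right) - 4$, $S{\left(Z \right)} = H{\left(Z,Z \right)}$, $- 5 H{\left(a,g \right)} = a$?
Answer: $- \frac{261}{5} \approx -52.2$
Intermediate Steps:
$H{\left(a,g \right)} = - \frac{a}{5}$
$S{\left(Z \right)} = - \frac{Z}{5}$
$o = 4$ ($o = 8 - 4 = 4$)
$v{\left(x,c \right)} = 36$ ($v{\left(x,c \right)} = \left(4 + 2\right)^{2} = 6^{2} = 36$)
$\left(-7 + v{\left(3,-10 \right)}\right) S{\left(9 \right)} = \left(-7 + 36\right) \left(\left(- \frac{1}{5}\right) 9\right) = 29 \left(- \frac{9}{5}\right) = - \frac{261}{5}$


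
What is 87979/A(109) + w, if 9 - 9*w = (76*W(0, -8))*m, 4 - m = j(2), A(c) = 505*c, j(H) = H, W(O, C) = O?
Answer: 143024/55045 ≈ 2.5983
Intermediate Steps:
m = 2 (m = 4 - 1*2 = 4 - 2 = 2)
w = 1 (w = 1 - 76*0*2/9 = 1 - 0*2 = 1 - 1/9*0 = 1 + 0 = 1)
87979/A(109) + w = 87979/((505*109)) + 1 = 87979/55045 + 1 = 143024/55045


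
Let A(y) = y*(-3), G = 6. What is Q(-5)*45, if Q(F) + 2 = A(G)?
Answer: -900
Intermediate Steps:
A(y) = -3*y
Q(F) = -20 (Q(F) = -2 - 3*6 = -2 - 18 = -20)
Q(-5)*45 = -20*45 = -900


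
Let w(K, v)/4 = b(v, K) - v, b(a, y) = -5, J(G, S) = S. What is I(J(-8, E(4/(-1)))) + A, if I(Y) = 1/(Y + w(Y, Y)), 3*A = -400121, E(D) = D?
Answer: -3200971/24 ≈ -1.3337e+5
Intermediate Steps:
A = -400121/3 (A = (1/3)*(-400121) = -400121/3 ≈ -1.3337e+5)
w(K, v) = -20 - 4*v (w(K, v) = 4*(-5 - v) = -20 - 4*v)
I(Y) = 1/(-20 - 3*Y) (I(Y) = 1/(Y + (-20 - 4*Y)) = 1/(-20 - 3*Y))
I(J(-8, E(4/(-1)))) + A = -1/(20 + 3*(4/(-1))) - 400121/3 = -1/(20 + 3*(4*(-1))) - 400121/3 = -1/(20 + 3*(-4)) - 400121/3 = -1/(20 - 12) - 400121/3 = -1/8 - 400121/3 = -3200971/24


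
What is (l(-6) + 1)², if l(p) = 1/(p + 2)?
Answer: 9/16 ≈ 0.56250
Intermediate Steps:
l(p) = 1/(2 + p)
(l(-6) + 1)² = (1/(2 - 6) + 1)² = (1/(-4) + 1)² = (-¼ + 1)² = (¾)² = 9/16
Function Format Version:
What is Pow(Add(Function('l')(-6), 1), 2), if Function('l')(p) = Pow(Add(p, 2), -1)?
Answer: Rational(9, 16) ≈ 0.56250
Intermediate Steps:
Function('l')(p) = Pow(Add(2, p), -1)
Pow(Add(Function('l')(-6), 1), 2) = Pow(Add(Pow(Add(2, -6), -1), 1), 2) = Pow(Add(Pow(-4, -1), 1), 2) = Pow(Add(Rational(-1, 4), 1), 2) = Pow(Rational(3, 4), 2) = Rational(9, 16)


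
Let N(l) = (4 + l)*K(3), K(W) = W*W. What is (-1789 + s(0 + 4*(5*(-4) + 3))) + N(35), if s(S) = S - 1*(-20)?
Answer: -1486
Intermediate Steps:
K(W) = W**2
N(l) = 36 + 9*l (N(l) = (4 + l)*3**2 = (4 + l)*9 = 36 + 9*l)
s(S) = 20 + S (s(S) = S + 20 = 20 + S)
(-1789 + s(0 + 4*(5*(-4) + 3))) + N(35) = (-1789 + (20 + (0 + 4*(5*(-4) + 3)))) + (36 + 9*35) = (-1789 + (20 + (0 + 4*(-20 + 3)))) + (36 + 315) = (-1789 + (20 + (0 + 4*(-17)))) + 351 = (-1789 + (20 + (0 - 68))) + 351 = (-1789 + (20 - 68)) + 351 = (-1789 - 48) + 351 = -1837 + 351 = -1486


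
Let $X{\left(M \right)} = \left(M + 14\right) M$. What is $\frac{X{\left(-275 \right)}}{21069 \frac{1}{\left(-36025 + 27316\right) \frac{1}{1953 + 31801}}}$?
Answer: $- \frac{69454275}{79018114} \approx -0.87897$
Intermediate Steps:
$X{\left(M \right)} = M \left(14 + M\right)$ ($X{\left(M \right)} = \left(14 + M\right) M = M \left(14 + M\right)$)
$\frac{X{\left(-275 \right)}}{21069 \frac{1}{\left(-36025 + 27316\right) \frac{1}{1953 + 31801}}} = \frac{\left(-275\right) \left(14 - 275\right)}{21069 \frac{1}{\left(-36025 + 27316\right) \frac{1}{1953 + 31801}}} = \frac{\left(-275\right) \left(-261\right)}{21069 \frac{1}{\left(-8709\right) \frac{1}{33754}}} = \frac{71775}{21069 \frac{1}{\left(-8709\right) \frac{1}{33754}}} = \frac{71775}{21069 \frac{1}{- \frac{8709}{33754}}} = \frac{71775}{21069 \left(- \frac{33754}{8709}\right)} = \frac{71775}{- \frac{237054342}{2903}} = 71775 \left(- \frac{2903}{237054342}\right) = - \frac{69454275}{79018114}$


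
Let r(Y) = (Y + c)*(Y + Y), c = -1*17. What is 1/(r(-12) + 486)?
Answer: 1/1182 ≈ 0.00084602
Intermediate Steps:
c = -17
r(Y) = 2*Y*(-17 + Y) (r(Y) = (Y - 17)*(Y + Y) = (-17 + Y)*(2*Y) = 2*Y*(-17 + Y))
1/(r(-12) + 486) = 1/(2*(-12)*(-17 - 12) + 486) = 1/(2*(-12)*(-29) + 486) = 1/(696 + 486) = 1/1182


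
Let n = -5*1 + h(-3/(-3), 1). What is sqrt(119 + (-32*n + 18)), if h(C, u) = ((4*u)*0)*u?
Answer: 3*sqrt(33) ≈ 17.234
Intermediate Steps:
h(C, u) = 0 (h(C, u) = 0*u = 0)
n = -5 (n = -5*1 + 0 = -5 + 0 = -5)
sqrt(119 + (-32*n + 18)) = sqrt(119 + (-32*(-5) + 18)) = sqrt(119 + (160 + 18)) = sqrt(119 + 178) = sqrt(297) = 3*sqrt(33)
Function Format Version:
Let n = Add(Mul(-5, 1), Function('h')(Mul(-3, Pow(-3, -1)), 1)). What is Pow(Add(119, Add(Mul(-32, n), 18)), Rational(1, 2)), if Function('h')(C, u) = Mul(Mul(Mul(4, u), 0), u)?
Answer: Mul(3, Pow(33, Rational(1, 2))) ≈ 17.234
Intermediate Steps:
Function('h')(C, u) = 0 (Function('h')(C, u) = Mul(0, u) = 0)
n = -5 (n = Add(Mul(-5, 1), 0) = Add(-5, 0) = -5)
Pow(Add(119, Add(Mul(-32, n), 18)), Rational(1, 2)) = Pow(Add(119, Add(Mul(-32, -5), 18)), Rational(1, 2)) = Pow(Add(119, Add(160, 18)), Rational(1, 2)) = Pow(Add(119, 178), Rational(1, 2)) = Pow(297, Rational(1, 2)) = Mul(3, Pow(33, Rational(1, 2)))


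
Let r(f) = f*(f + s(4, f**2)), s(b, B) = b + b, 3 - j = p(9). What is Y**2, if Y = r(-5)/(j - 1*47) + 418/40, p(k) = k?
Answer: 129436129/1123600 ≈ 115.20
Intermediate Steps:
j = -6 (j = 3 - 1*9 = 3 - 9 = -6)
s(b, B) = 2*b
r(f) = f*(8 + f) (r(f) = f*(f + 2*4) = f*(f + 8) = f*(8 + f))
Y = 11377/1060 (Y = (-5*(8 - 5))/(-6 - 1*47) + 418/40 = (-5*3)/(-6 - 47) + 418*(1/40) = -15/(-53) + 209/20 = -15*(-1/53) + 209/20 = 15/53 + 209/20 = 11377/1060 ≈ 10.733)
Y**2 = (11377/1060)**2 = 129436129/1123600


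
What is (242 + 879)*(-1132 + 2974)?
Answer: 2064882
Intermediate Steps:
(242 + 879)*(-1132 + 2974) = 1121*1842 = 2064882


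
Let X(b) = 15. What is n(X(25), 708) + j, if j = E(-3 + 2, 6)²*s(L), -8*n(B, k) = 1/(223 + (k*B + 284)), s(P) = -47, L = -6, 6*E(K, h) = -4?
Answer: -5578339/267048 ≈ -20.889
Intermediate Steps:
E(K, h) = -⅔ (E(K, h) = (⅙)*(-4) = -⅔)
n(B, k) = -1/(8*(507 + B*k)) (n(B, k) = -1/(8*(223 + (k*B + 284))) = -1/(8*(223 + (B*k + 284))) = -1/(8*(223 + (284 + B*k))) = -1/(8*(507 + B*k)))
j = -188/9 (j = (-⅔)²*(-47) = (4/9)*(-47) = -188/9 ≈ -20.889)
n(X(25), 708) + j = -1/(4056 + 8*15*708) - 188/9 = -1/(4056 + 84960) - 188/9 = -1/89016 - 188/9 = -5578339/267048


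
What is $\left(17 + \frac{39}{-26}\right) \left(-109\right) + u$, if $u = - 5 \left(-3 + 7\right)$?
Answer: $- \frac{3419}{2} \approx -1709.5$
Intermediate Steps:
$u = -20$ ($u = \left(-5\right) 4 = -20$)
$\left(17 + \frac{39}{-26}\right) \left(-109\right) + u = \left(17 + \frac{39}{-26}\right) \left(-109\right) - 20 = \left(17 + 39 \left(- \frac{1}{26}\right)\right) \left(-109\right) - 20 = \left(17 - \frac{3}{2}\right) \left(-109\right) - 20 = \frac{31}{2} \left(-109\right) - 20 = - \frac{3379}{2} - 20 = - \frac{3419}{2}$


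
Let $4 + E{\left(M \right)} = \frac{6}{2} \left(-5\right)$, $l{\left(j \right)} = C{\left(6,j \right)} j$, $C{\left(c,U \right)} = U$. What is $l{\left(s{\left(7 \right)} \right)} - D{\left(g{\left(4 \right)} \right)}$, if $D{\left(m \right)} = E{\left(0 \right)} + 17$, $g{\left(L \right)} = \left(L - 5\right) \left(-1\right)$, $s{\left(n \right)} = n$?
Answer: $51$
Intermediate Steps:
$l{\left(j \right)} = j^{2}$ ($l{\left(j \right)} = j j = j^{2}$)
$E{\left(M \right)} = -19$ ($E{\left(M \right)} = -4 + \frac{6}{2} \left(-5\right) = -4 + 6 \cdot \frac{1}{2} \left(-5\right) = -4 + 3 \left(-5\right) = -4 - 15 = -19$)
$g{\left(L \right)} = 5 - L$ ($g{\left(L \right)} = \left(-5 + L\right) \left(-1\right) = 5 - L$)
$D{\left(m \right)} = -2$ ($D{\left(m \right)} = -19 + 17 = -2$)
$l{\left(s{\left(7 \right)} \right)} - D{\left(g{\left(4 \right)} \right)} = 7^{2} - -2 = 49 + 2 = 51$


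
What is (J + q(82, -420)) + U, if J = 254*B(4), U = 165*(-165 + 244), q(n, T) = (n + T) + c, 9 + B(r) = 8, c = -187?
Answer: 12256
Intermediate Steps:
B(r) = -1 (B(r) = -9 + 8 = -1)
q(n, T) = -187 + T + n (q(n, T) = (n + T) - 187 = (T + n) - 187 = -187 + T + n)
U = 13035 (U = 165*79 = 13035)
J = -254 (J = 254*(-1) = -254)
(J + q(82, -420)) + U = (-254 + (-187 - 420 + 82)) + 13035 = (-254 - 525) + 13035 = -779 + 13035 = 12256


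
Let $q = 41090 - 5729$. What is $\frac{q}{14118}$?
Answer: $\frac{11787}{4706} \approx 2.5047$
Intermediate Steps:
$q = 35361$
$\frac{q}{14118} = \frac{35361}{14118} = 35361 \cdot \frac{1}{14118} = \frac{11787}{4706}$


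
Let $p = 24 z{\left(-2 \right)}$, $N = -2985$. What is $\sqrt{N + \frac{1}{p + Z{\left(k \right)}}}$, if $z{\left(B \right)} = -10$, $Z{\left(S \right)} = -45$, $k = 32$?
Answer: $\frac{i \sqrt{242456910}}{285} \approx 54.635 i$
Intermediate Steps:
$p = -240$ ($p = 24 \left(-10\right) = -240$)
$\sqrt{N + \frac{1}{p + Z{\left(k \right)}}} = \sqrt{-2985 + \frac{1}{-240 - 45}} = \sqrt{-2985 + \frac{1}{-285}} = \sqrt{-2985 - \frac{1}{285}} = \sqrt{- \frac{850726}{285}} = \frac{i \sqrt{242456910}}{285}$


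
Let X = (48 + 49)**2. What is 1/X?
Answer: 1/9409 ≈ 0.00010628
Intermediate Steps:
X = 9409 (X = 97**2 = 9409)
1/X = 1/9409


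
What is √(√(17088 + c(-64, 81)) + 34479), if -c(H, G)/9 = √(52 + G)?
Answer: √(34479 + √3*√(5696 - 3*√133)) ≈ 186.04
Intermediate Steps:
c(H, G) = -9*√(52 + G)
√(√(17088 + c(-64, 81)) + 34479) = √(√(17088 - 9*√(52 + 81)) + 34479) = √(√(17088 - 9*√133) + 34479) = √(34479 + √(17088 - 9*√133))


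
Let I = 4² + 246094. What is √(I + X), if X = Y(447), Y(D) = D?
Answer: √246557 ≈ 496.54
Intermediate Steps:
X = 447
I = 246110 (I = 16 + 246094 = 246110)
√(I + X) = √(246110 + 447) = √246557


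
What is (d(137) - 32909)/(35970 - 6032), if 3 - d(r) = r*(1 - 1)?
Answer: -16453/14969 ≈ -1.0991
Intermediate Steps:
d(r) = 3 (d(r) = 3 - r*(1 - 1) = 3 - r*0 = 3 - 1*0 = 3 + 0 = 3)
(d(137) - 32909)/(35970 - 6032) = (3 - 32909)/(35970 - 6032) = -32906/29938 = -32906*1/29938 = -16453/14969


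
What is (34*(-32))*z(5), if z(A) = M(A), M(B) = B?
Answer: -5440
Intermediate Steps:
z(A) = A
(34*(-32))*z(5) = (34*(-32))*5 = -1088*5 = -5440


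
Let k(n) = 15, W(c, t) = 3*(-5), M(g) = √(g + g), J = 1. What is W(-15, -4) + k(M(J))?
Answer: 0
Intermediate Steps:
M(g) = √2*√g (M(g) = √(2*g) = √2*√g)
W(c, t) = -15
W(-15, -4) + k(M(J)) = -15 + 15 = 0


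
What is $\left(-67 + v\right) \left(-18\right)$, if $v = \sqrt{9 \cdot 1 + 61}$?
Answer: $1206 - 18 \sqrt{70} \approx 1055.4$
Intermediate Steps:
$v = \sqrt{70}$ ($v = \sqrt{9 + 61} = \sqrt{70} \approx 8.3666$)
$\left(-67 + v\right) \left(-18\right) = \left(-67 + \sqrt{70}\right) \left(-18\right) = 1206 - 18 \sqrt{70}$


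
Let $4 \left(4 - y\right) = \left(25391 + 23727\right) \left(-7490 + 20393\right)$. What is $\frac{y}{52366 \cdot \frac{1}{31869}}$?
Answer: $- \frac{10098800703261}{104732} \approx -9.6425 \cdot 10^{7}$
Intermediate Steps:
$y = - \frac{316884769}{2}$ ($y = 4 - \frac{\left(25391 + 23727\right) \left(-7490 + 20393\right)}{4} = 4 - \frac{49118 \cdot 12903}{4} = 4 - \frac{316884777}{2} = - \frac{316884769}{2} \approx -1.5844 \cdot 10^{8}$)
$\frac{y}{52366 \cdot \frac{1}{31869}} = - \frac{316884769}{2 \cdot \frac{52366}{31869}} = \left(- \frac{316884769}{2}\right) \frac{31869}{52366} = - \frac{10098800703261}{104732}$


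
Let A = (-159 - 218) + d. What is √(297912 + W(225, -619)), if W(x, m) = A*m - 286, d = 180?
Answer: √419569 ≈ 647.74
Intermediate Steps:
A = -197 (A = (-159 - 218) + 180 = -377 + 180 = -197)
W(x, m) = -286 - 197*m (W(x, m) = -197*m - 286 = -286 - 197*m)
√(297912 + W(225, -619)) = √(297912 + (-286 - 197*(-619))) = √(297912 + (-286 + 121943)) = √(297912 + 121657) = √419569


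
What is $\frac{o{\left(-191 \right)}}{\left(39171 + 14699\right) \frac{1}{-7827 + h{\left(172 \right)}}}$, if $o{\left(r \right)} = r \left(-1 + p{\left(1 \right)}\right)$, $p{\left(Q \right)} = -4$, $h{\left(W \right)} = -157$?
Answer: $- \frac{762472}{5387} \approx -141.54$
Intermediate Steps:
$o{\left(r \right)} = - 5 r$ ($o{\left(r \right)} = r \left(-1 - 4\right) = r \left(-5\right) = - 5 r$)
$\frac{o{\left(-191 \right)}}{\left(39171 + 14699\right) \frac{1}{-7827 + h{\left(172 \right)}}} = \frac{\left(-5\right) \left(-191\right)}{\left(39171 + 14699\right) \frac{1}{-7827 - 157}} = \frac{955}{53870 \frac{1}{-7984}} = \frac{955}{53870 \left(- \frac{1}{7984}\right)} = \frac{955}{- \frac{26935}{3992}} = 955 \left(- \frac{3992}{26935}\right) = - \frac{762472}{5387}$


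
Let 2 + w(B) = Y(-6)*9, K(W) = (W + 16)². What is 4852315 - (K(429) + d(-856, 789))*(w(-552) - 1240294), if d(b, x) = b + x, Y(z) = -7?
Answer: 245543839237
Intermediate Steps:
K(W) = (16 + W)²
w(B) = -65 (w(B) = -2 - 7*9 = -2 - 63 = -65)
4852315 - (K(429) + d(-856, 789))*(w(-552) - 1240294) = 4852315 - ((16 + 429)² + (-856 + 789))*(-65 - 1240294) = 4852315 - (445² - 67)*(-1240359) = 4852315 - (198025 - 67)*(-1240359) = 4852315 - 197958*(-1240359) = 4852315 - 1*(-245538986922) = 4852315 + 245538986922 = 245543839237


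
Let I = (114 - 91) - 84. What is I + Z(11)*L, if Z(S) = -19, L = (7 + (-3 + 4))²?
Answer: -1277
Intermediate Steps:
L = 64 (L = (7 + 1)² = 8² = 64)
I = -61 (I = 23 - 84 = -61)
I + Z(11)*L = -61 - 19*64 = -61 - 1216 = -1277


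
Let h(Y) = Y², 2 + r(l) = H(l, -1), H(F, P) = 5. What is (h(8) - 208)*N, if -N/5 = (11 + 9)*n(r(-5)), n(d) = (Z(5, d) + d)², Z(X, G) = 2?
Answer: 360000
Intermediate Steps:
r(l) = 3 (r(l) = -2 + 5 = 3)
n(d) = (2 + d)²
N = -2500 (N = -5*(11 + 9)*(2 + 3)² = -100*5² = -100*25 = -5*500 = -2500)
(h(8) - 208)*N = (8² - 208)*(-2500) = (64 - 208)*(-2500) = -144*(-2500) = 360000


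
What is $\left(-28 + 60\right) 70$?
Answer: $2240$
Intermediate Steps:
$\left(-28 + 60\right) 70 = 32 \cdot 70 = 2240$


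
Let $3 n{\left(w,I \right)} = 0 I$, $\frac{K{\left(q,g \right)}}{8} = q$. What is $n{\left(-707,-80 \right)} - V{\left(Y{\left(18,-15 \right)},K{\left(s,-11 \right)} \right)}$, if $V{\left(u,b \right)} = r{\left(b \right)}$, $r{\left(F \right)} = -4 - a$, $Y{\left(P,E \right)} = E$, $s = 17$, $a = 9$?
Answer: $13$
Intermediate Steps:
$r{\left(F \right)} = -13$ ($r{\left(F \right)} = -4 - 9 = -13$)
$K{\left(q,g \right)} = 8 q$
$V{\left(u,b \right)} = -13$
$n{\left(w,I \right)} = 0$ ($n{\left(w,I \right)} = \frac{0 I}{3} = \frac{1}{3} \cdot 0 = 0$)
$n{\left(-707,-80 \right)} - V{\left(Y{\left(18,-15 \right)},K{\left(s,-11 \right)} \right)} = 0 - -13 = 0 + 13 = 13$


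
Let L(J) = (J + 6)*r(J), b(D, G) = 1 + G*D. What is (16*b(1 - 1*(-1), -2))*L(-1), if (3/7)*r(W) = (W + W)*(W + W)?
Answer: -2240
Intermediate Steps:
r(W) = 28*W²/3 (r(W) = 7*((W + W)*(W + W))/3 = 7*((2*W)*(2*W))/3 = 7*(4*W²)/3 = 28*W²/3)
b(D, G) = 1 + D*G
L(J) = 28*J²*(6 + J)/3 (L(J) = (J + 6)*(28*J²/3) = (6 + J)*(28*J²/3) = 28*J²*(6 + J)/3)
(16*b(1 - 1*(-1), -2))*L(-1) = (16*(1 + (1 - 1*(-1))*(-2)))*((28/3)*(-1)²*(6 - 1)) = (16*(1 + (1 + 1)*(-2)))*((28/3)*1*5) = (16*(1 + 2*(-2)))*(140/3) = (16*(1 - 4))*(140/3) = (16*(-3))*(140/3) = -48*140/3 = -2240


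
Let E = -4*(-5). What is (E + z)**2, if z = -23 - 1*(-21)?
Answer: 324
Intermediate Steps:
E = 20
z = -2 (z = -23 + 21 = -2)
(E + z)**2 = (20 - 2)**2 = 18**2 = 324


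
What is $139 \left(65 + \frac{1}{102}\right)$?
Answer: $\frac{921709}{102} \approx 9036.4$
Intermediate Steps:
$139 \left(65 + \frac{1}{102}\right) = 139 \cdot \frac{6631}{102} = \frac{921709}{102}$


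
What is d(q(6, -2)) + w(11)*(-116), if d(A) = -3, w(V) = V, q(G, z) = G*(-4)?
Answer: -1279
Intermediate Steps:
q(G, z) = -4*G
d(q(6, -2)) + w(11)*(-116) = -3 + 11*(-116) = -3 - 1276 = -1279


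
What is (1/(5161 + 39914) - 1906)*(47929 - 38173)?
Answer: -279388910148/15025 ≈ -1.8595e+7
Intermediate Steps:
(1/(5161 + 39914) - 1906)*(47929 - 38173) = (1/45075 - 1906)*9756 = -85912949/45075*9756 = -279388910148/15025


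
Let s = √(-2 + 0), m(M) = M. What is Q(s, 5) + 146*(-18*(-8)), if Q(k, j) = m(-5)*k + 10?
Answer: 21034 - 5*I*√2 ≈ 21034.0 - 7.0711*I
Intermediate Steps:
s = I*√2 (s = √(-2) = I*√2 ≈ 1.4142*I)
Q(k, j) = 10 - 5*k (Q(k, j) = -5*k + 10 = 10 - 5*k)
Q(s, 5) + 146*(-18*(-8)) = (10 - 5*I*√2) + 146*(-18*(-8)) = (10 - 5*I*√2) + 146*144 = (10 - 5*I*√2) + 21024 = 21034 - 5*I*√2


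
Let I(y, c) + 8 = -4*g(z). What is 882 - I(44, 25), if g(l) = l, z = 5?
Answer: 910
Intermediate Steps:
I(y, c) = -28 (I(y, c) = -8 - 4*5 = -8 - 20 = -28)
882 - I(44, 25) = 882 - 1*(-28) = 882 + 28 = 910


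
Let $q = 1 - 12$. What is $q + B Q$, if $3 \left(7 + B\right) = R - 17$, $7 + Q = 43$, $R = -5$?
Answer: $-527$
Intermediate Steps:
$Q = 36$ ($Q = -7 + 43 = 36$)
$q = -11$ ($q = 1 - 12 = -11$)
$B = - \frac{43}{3}$ ($B = -7 + \frac{-5 - 17}{3} = -7 + \frac{1}{3} \left(-22\right) = -7 - \frac{22}{3} = - \frac{43}{3} \approx -14.333$)
$q + B Q = -11 - 516 = -527$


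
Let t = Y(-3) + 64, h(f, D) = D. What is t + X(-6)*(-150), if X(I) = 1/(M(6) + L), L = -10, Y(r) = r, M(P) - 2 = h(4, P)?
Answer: 136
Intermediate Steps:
M(P) = 2 + P
t = 61 (t = -3 + 64 = 61)
X(I) = -1/2 (X(I) = 1/((2 + 6) - 10) = 1/(8 - 10) = 1/(-2) = -1/2)
t + X(-6)*(-150) = 61 - 1/2*(-150) = 61 + 75 = 136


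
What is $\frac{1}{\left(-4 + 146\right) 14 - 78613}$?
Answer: $- \frac{1}{76625} \approx -1.3051 \cdot 10^{-5}$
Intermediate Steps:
$\frac{1}{\left(-4 + 146\right) 14 - 78613} = \frac{1}{142 \cdot 14 - 78613} = \frac{1}{1988 - 78613} = \frac{1}{-76625} = - \frac{1}{76625}$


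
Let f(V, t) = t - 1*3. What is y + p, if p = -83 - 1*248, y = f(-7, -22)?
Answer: -356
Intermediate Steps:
f(V, t) = -3 + t (f(V, t) = t - 3 = -3 + t)
y = -25 (y = -3 - 22 = -25)
p = -331 (p = -83 - 248 = -331)
y + p = -25 - 331 = -356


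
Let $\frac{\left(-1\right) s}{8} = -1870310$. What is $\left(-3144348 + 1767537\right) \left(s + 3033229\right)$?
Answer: $-24776690103999$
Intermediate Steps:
$s = 14962480$ ($s = \left(-8\right) \left(-1870310\right) = 14962480$)
$\left(-3144348 + 1767537\right) \left(s + 3033229\right) = \left(-3144348 + 1767537\right) \left(14962480 + 3033229\right) = \left(-1376811\right) 17995709 = -24776690103999$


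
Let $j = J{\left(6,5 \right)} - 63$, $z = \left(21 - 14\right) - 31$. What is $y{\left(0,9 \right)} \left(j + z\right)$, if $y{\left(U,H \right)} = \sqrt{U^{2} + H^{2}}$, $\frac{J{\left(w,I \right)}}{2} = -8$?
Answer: $-927$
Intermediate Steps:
$z = -24$ ($z = 7 - 31 = -24$)
$J{\left(w,I \right)} = -16$ ($J{\left(w,I \right)} = 2 \left(-8\right) = -16$)
$y{\left(U,H \right)} = \sqrt{H^{2} + U^{2}}$
$j = -79$ ($j = -16 - 63 = -79$)
$y{\left(0,9 \right)} \left(j + z\right) = \sqrt{9^{2} + 0^{2}} \left(-79 - 24\right) = \sqrt{81 + 0} \left(-103\right) = \sqrt{81} \left(-103\right) = 9 \left(-103\right) = -927$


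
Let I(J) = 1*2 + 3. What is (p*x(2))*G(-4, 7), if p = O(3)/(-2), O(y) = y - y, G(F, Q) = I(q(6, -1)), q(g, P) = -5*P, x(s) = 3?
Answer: 0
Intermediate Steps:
I(J) = 5 (I(J) = 2 + 3 = 5)
G(F, Q) = 5
O(y) = 0
p = 0 (p = 0/(-2) = 0*(-½) = 0)
(p*x(2))*G(-4, 7) = (0*3)*5 = 0*5 = 0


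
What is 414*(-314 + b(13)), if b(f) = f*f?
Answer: -60030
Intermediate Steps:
b(f) = f²
414*(-314 + b(13)) = 414*(-314 + 13²) = 414*(-314 + 169) = 414*(-145) = -60030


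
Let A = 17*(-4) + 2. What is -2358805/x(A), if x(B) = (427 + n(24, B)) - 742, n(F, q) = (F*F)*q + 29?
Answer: 2358805/38302 ≈ 61.584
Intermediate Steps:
A = -66 (A = -68 + 2 = -66)
n(F, q) = 29 + q*F² (n(F, q) = F²*q + 29 = q*F² + 29 = 29 + q*F²)
x(B) = -286 + 576*B (x(B) = (427 + (29 + B*24²)) - 742 = (427 + (29 + B*576)) - 742 = (427 + (29 + 576*B)) - 742 = (456 + 576*B) - 742 = -286 + 576*B)
-2358805/x(A) = -2358805/(-286 + 576*(-66)) = -2358805/(-286 - 38016) = -2358805/(-38302) = -2358805*(-1/38302) = 2358805/38302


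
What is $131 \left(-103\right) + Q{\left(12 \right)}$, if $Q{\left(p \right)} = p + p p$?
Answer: $-13337$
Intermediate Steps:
$Q{\left(p \right)} = p + p^{2}$
$131 \left(-103\right) + Q{\left(12 \right)} = 131 \left(-103\right) + 12 \left(1 + 12\right) = -13493 + 12 \cdot 13 = -13493 + 156 = -13337$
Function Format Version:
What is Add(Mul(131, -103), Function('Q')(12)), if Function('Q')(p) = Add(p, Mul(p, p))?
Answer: -13337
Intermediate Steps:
Function('Q')(p) = Add(p, Pow(p, 2))
Add(Mul(131, -103), Function('Q')(12)) = Add(Mul(131, -103), Mul(12, Add(1, 12))) = Add(-13493, Mul(12, 13)) = Add(-13493, 156) = -13337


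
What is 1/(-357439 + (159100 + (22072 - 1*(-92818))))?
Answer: -1/83449 ≈ -1.1983e-5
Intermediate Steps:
1/(-357439 + (159100 + (22072 - 1*(-92818)))) = 1/(-357439 + (159100 + (22072 + 92818))) = 1/(-357439 + (159100 + 114890)) = 1/(-357439 + 273990) = 1/(-83449) = -1/83449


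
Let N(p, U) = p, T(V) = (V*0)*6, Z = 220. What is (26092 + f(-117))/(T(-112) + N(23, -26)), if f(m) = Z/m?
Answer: 3052544/2691 ≈ 1134.4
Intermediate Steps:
f(m) = 220/m
T(V) = 0 (T(V) = 0*6 = 0)
(26092 + f(-117))/(T(-112) + N(23, -26)) = (26092 + 220/(-117))/(0 + 23) = (26092 + 220*(-1/117))/23 = (26092 - 220/117)*(1/23) = (3052544/117)*(1/23) = 3052544/2691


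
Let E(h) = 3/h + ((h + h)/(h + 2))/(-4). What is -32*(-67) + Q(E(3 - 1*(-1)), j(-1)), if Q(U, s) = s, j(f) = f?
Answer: 2143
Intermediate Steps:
E(h) = 3/h - h/(2*(2 + h)) (E(h) = 3/h + ((2*h)/(2 + h))*(-¼) = 3/h + (2*h/(2 + h))*(-¼) = 3/h - h/(2*(2 + h)))
-32*(-67) + Q(E(3 - 1*(-1)), j(-1)) = -32*(-67) - 1 = 2144 - 1 = 2143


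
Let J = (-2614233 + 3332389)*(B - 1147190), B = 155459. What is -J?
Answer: 712217568036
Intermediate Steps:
J = -712217568036 (J = (-2614233 + 3332389)*(155459 - 1147190) = 718156*(-991731) = -712217568036)
-J = -1*(-712217568036) = 712217568036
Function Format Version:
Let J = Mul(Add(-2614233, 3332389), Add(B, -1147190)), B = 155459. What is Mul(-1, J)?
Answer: 712217568036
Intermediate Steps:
J = -712217568036 (J = Mul(Add(-2614233, 3332389), Add(155459, -1147190)) = Mul(718156, -991731) = -712217568036)
Mul(-1, J) = Mul(-1, -712217568036) = 712217568036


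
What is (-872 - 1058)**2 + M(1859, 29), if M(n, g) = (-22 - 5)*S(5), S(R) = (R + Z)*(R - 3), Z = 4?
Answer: 3724414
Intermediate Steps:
S(R) = (-3 + R)*(4 + R) (S(R) = (R + 4)*(R - 3) = (4 + R)*(-3 + R) = (-3 + R)*(4 + R))
M(n, g) = -486 (M(n, g) = (-22 - 5)*(-12 + 5 + 5**2) = -27*(-12 + 5 + 25) = -27*18 = -486)
(-872 - 1058)**2 + M(1859, 29) = (-872 - 1058)**2 - 486 = (-1930)**2 - 486 = 3724900 - 486 = 3724414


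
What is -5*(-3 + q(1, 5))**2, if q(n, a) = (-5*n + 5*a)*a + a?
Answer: -52020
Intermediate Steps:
q(n, a) = a + a*(-5*n + 5*a) (q(n, a) = a*(-5*n + 5*a) + a = a + a*(-5*n + 5*a))
-5*(-3 + q(1, 5))**2 = -5*(-3 + 5*(1 - 5*1 + 5*5))**2 = -5*(-3 + 5*(1 - 5 + 25))**2 = -5*(-3 + 5*21)**2 = -5*(-3 + 105)**2 = -5*102**2 = -5*10404 = -52020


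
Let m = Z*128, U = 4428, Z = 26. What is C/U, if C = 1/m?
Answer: 1/14736384 ≈ 6.7859e-8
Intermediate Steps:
m = 3328 (m = 26*128 = 3328)
C = 1/3328 ≈ 0.00030048
C/U = (1/3328)/4428 = (1/3328)*(1/4428) = 1/14736384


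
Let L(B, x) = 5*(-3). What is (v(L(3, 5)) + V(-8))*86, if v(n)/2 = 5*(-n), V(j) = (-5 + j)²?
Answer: 27434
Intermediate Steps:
L(B, x) = -15
v(n) = -10*n (v(n) = 2*(5*(-n)) = 2*(-5*n) = -10*n)
(v(L(3, 5)) + V(-8))*86 = (-10*(-15) + (-5 - 8)²)*86 = (150 + (-13)²)*86 = (150 + 169)*86 = 319*86 = 27434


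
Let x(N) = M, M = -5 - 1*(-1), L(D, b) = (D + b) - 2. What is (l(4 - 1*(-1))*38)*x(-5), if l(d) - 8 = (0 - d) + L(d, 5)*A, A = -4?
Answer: 4408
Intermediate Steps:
L(D, b) = -2 + D + b
M = -4 (M = -5 + 1 = -4)
x(N) = -4
l(d) = -4 - 5*d (l(d) = 8 + ((0 - d) + (-2 + d + 5)*(-4)) = 8 + (-d + (3 + d)*(-4)) = 8 + (-d + (-12 - 4*d)) = 8 + (-12 - 5*d) = -4 - 5*d)
(l(4 - 1*(-1))*38)*x(-5) = ((-4 - 5*(4 - 1*(-1)))*38)*(-4) = ((-4 - 5*(4 + 1))*38)*(-4) = ((-4 - 5*5)*38)*(-4) = ((-4 - 25)*38)*(-4) = -29*38*(-4) = -1102*(-4) = 4408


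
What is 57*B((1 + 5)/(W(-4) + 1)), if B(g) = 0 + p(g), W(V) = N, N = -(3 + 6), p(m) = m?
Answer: -171/4 ≈ -42.750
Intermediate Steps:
N = -9 (N = -1*9 = -9)
W(V) = -9
B(g) = g (B(g) = 0 + g = g)
57*B((1 + 5)/(W(-4) + 1)) = 57*((1 + 5)/(-9 + 1)) = 57*(6/(-8)) = 57*(6*(-⅛)) = 57*(-¾) = -171/4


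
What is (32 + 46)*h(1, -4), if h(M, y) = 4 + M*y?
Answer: 0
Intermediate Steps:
(32 + 46)*h(1, -4) = (32 + 46)*(4 + 1*(-4)) = 78*(4 - 4) = 78*0 = 0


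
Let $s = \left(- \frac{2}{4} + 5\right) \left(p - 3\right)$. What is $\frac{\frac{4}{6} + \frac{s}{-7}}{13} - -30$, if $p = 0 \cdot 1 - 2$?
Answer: $\frac{16543}{546} \approx 30.299$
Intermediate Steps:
$p = -2$ ($p = 0 - 2 = -2$)
$s = - \frac{45}{2}$ ($s = \left(- \frac{2}{4} + 5\right) \left(-2 - 3\right) = \left(\left(-2\right) \frac{1}{4} + 5\right) \left(-5\right) = \left(- \frac{1}{2} + 5\right) \left(-5\right) = \frac{9}{2} \left(-5\right) = - \frac{45}{2} \approx -22.5$)
$\frac{\frac{4}{6} + \frac{s}{-7}}{13} - -30 = \frac{\frac{4}{6} - \frac{45}{2 \left(-7\right)}}{13} - -30 = \left(4 \cdot \frac{1}{6} - - \frac{45}{14}\right) \frac{1}{13} + 30 = \left(\frac{2}{3} + \frac{45}{14}\right) \frac{1}{13} + 30 = \frac{163}{42} \cdot \frac{1}{13} + 30 = \frac{163}{546} + 30 = \frac{16543}{546}$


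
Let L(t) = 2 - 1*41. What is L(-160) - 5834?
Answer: -5873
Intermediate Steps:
L(t) = -39 (L(t) = 2 - 41 = -39)
L(-160) - 5834 = -39 - 5834 = -5873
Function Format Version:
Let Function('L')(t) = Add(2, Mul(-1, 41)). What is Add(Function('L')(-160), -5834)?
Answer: -5873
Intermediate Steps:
Function('L')(t) = -39 (Function('L')(t) = Add(2, -41) = -39)
Add(Function('L')(-160), -5834) = Add(-39, -5834) = -5873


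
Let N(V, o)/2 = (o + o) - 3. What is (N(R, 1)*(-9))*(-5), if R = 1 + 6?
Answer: -90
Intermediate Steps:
R = 7
N(V, o) = -6 + 4*o (N(V, o) = 2*((o + o) - 3) = 2*(2*o - 3) = 2*(-3 + 2*o) = -6 + 4*o)
(N(R, 1)*(-9))*(-5) = ((-6 + 4*1)*(-9))*(-5) = ((-6 + 4)*(-9))*(-5) = -2*(-9)*(-5) = 18*(-5) = -90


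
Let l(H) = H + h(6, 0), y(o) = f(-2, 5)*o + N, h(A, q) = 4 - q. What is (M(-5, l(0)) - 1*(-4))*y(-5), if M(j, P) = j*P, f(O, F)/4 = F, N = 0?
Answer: 1600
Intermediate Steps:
f(O, F) = 4*F
y(o) = 20*o (y(o) = (4*5)*o + 0 = 20*o + 0 = 20*o)
l(H) = 4 + H (l(H) = H + (4 - 1*0) = H + (4 + 0) = H + 4 = 4 + H)
M(j, P) = P*j
(M(-5, l(0)) - 1*(-4))*y(-5) = ((4 + 0)*(-5) - 1*(-4))*(20*(-5)) = (4*(-5) + 4)*(-100) = (-20 + 4)*(-100) = -16*(-100) = 1600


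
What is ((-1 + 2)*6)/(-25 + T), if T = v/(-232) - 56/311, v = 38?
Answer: -216456/914305 ≈ -0.23674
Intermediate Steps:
T = -12405/36076 (T = 38/(-232) - 56/311 = 38*(-1/232) - 56*1/311 = -19/116 - 56/311 = -12405/36076 ≈ -0.34386)
((-1 + 2)*6)/(-25 + T) = ((-1 + 2)*6)/(-25 - 12405/36076) = (1*6)/(-914305/36076) = -36076/914305*6 = -216456/914305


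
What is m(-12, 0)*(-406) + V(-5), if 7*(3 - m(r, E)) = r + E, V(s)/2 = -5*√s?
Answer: -1914 - 10*I*√5 ≈ -1914.0 - 22.361*I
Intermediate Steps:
V(s) = -10*√s (V(s) = 2*(-5*√s) = -10*√s)
m(r, E) = 3 - E/7 - r/7 (m(r, E) = 3 - (r + E)/7 = 3 - (E + r)/7 = 3 + (-E/7 - r/7) = 3 - E/7 - r/7)
m(-12, 0)*(-406) + V(-5) = (3 - ⅐*0 - ⅐*(-12))*(-406) - 10*I*√5 = (3 + 0 + 12/7)*(-406) - 10*I*√5 = (33/7)*(-406) - 10*I*√5 = -1914 - 10*I*√5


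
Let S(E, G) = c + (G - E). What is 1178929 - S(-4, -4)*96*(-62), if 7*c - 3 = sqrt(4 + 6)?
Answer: 8270359/7 + 5952*sqrt(10)/7 ≈ 1.1842e+6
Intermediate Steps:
c = 3/7 + sqrt(10)/7 (c = 3/7 + sqrt(4 + 6)/7 = 3/7 + sqrt(10)/7 ≈ 0.88033)
S(E, G) = 3/7 + G - E + sqrt(10)/7 (S(E, G) = (3/7 + sqrt(10)/7) + (G - E) = 3/7 + G - E + sqrt(10)/7)
1178929 - S(-4, -4)*96*(-62) = 1178929 - (3/7 - 4 - 1*(-4) + sqrt(10)/7)*96*(-62) = 1178929 - (3/7 - 4 + 4 + sqrt(10)/7)*96*(-62) = 1178929 - (3/7 + sqrt(10)/7)*96*(-62) = 1178929 - (288/7 + 96*sqrt(10)/7)*(-62) = 1178929 - (-17856/7 - 5952*sqrt(10)/7) = 1178929 + (17856/7 + 5952*sqrt(10)/7) = 8270359/7 + 5952*sqrt(10)/7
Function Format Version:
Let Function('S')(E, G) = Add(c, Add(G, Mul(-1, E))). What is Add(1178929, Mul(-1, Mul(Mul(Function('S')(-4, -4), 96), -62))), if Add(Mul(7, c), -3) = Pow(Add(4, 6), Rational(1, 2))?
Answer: Add(Rational(8270359, 7), Mul(Rational(5952, 7), Pow(10, Rational(1, 2)))) ≈ 1.1842e+6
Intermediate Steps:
c = Add(Rational(3, 7), Mul(Rational(1, 7), Pow(10, Rational(1, 2)))) (c = Add(Rational(3, 7), Mul(Rational(1, 7), Pow(Add(4, 6), Rational(1, 2)))) = Add(Rational(3, 7), Mul(Rational(1, 7), Pow(10, Rational(1, 2)))) ≈ 0.88033)
Function('S')(E, G) = Add(Rational(3, 7), G, Mul(-1, E), Mul(Rational(1, 7), Pow(10, Rational(1, 2)))) (Function('S')(E, G) = Add(Add(Rational(3, 7), Mul(Rational(1, 7), Pow(10, Rational(1, 2)))), Add(G, Mul(-1, E))) = Add(Rational(3, 7), G, Mul(-1, E), Mul(Rational(1, 7), Pow(10, Rational(1, 2)))))
Add(1178929, Mul(-1, Mul(Mul(Function('S')(-4, -4), 96), -62))) = Add(1178929, Mul(-1, Mul(Mul(Add(Rational(3, 7), -4, Mul(-1, -4), Mul(Rational(1, 7), Pow(10, Rational(1, 2)))), 96), -62))) = Add(1178929, Mul(-1, Mul(Mul(Add(Rational(3, 7), -4, 4, Mul(Rational(1, 7), Pow(10, Rational(1, 2)))), 96), -62))) = Add(1178929, Mul(-1, Mul(Mul(Add(Rational(3, 7), Mul(Rational(1, 7), Pow(10, Rational(1, 2)))), 96), -62))) = Add(1178929, Mul(-1, Mul(Add(Rational(288, 7), Mul(Rational(96, 7), Pow(10, Rational(1, 2)))), -62))) = Add(1178929, Mul(-1, Add(Rational(-17856, 7), Mul(Rational(-5952, 7), Pow(10, Rational(1, 2)))))) = Add(1178929, Add(Rational(17856, 7), Mul(Rational(5952, 7), Pow(10, Rational(1, 2))))) = Add(Rational(8270359, 7), Mul(Rational(5952, 7), Pow(10, Rational(1, 2))))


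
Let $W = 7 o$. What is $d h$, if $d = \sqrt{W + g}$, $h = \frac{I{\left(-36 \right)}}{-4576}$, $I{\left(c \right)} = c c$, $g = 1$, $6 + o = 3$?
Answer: $- \frac{81 i \sqrt{5}}{143} \approx - 1.2666 i$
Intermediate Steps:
$o = -3$ ($o = -6 + 3 = -3$)
$I{\left(c \right)} = c^{2}$
$W = -21$ ($W = 7 \left(-3\right) = -21$)
$h = - \frac{81}{286}$ ($h = \frac{\left(-36\right)^{2}}{-4576} = 1296 \left(- \frac{1}{4576}\right) = - \frac{81}{286} \approx -0.28322$)
$d = 2 i \sqrt{5}$ ($d = \sqrt{-21 + 1} = \sqrt{-20} = 2 i \sqrt{5} \approx 4.4721 i$)
$d h = 2 i \sqrt{5} \left(- \frac{81}{286}\right) = - \frac{81 i \sqrt{5}}{143}$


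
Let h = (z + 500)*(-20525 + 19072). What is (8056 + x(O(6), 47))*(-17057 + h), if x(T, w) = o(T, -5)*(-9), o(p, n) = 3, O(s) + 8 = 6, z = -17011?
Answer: 192482637354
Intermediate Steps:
O(s) = -2 (O(s) = -8 + 6 = -2)
h = 23990483 (h = (-17011 + 500)*(-20525 + 19072) = -16511*(-1453) = 23990483)
x(T, w) = -27 (x(T, w) = 3*(-9) = -27)
(8056 + x(O(6), 47))*(-17057 + h) = (8056 - 27)*(-17057 + 23990483) = 8029*23973426 = 192482637354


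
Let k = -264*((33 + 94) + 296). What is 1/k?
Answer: -1/111672 ≈ -8.9548e-6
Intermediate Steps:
k = -111672 (k = -264*(127 + 296) = -264*423 = -111672)
1/k = 1/(-111672) = -1/111672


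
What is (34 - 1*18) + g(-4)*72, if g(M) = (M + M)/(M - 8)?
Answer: 64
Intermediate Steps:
g(M) = 2*M/(-8 + M) (g(M) = (2*M)/(-8 + M) = 2*M/(-8 + M))
(34 - 1*18) + g(-4)*72 = (34 - 1*18) + (2*(-4)/(-8 - 4))*72 = (34 - 18) + (2*(-4)/(-12))*72 = 16 + (2*(-4)*(-1/12))*72 = 16 + (⅔)*72 = 16 + 48 = 64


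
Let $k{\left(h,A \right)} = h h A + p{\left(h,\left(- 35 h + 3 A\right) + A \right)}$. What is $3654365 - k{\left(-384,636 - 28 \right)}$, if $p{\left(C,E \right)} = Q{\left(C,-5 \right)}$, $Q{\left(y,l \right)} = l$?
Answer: $-85998878$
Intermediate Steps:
$p{\left(C,E \right)} = -5$
$k{\left(h,A \right)} = -5 + A h^{2}$ ($k{\left(h,A \right)} = h h A - 5 = h^{2} A - 5 = A h^{2} - 5 = -5 + A h^{2}$)
$3654365 - k{\left(-384,636 - 28 \right)} = 3654365 - \left(-5 + \left(636 - 28\right) \left(-384\right)^{2}\right) = 3654365 - \left(-5 + 608 \cdot 147456\right) = 3654365 - \left(-5 + 89653248\right) = 3654365 - 89653243 = -85998878$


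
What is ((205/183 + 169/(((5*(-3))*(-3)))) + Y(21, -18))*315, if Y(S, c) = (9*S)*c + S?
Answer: -64872227/61 ≈ -1.0635e+6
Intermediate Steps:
Y(S, c) = S + 9*S*c (Y(S, c) = 9*S*c + S = S + 9*S*c)
((205/183 + 169/(((5*(-3))*(-3)))) + Y(21, -18))*315 = ((205/183 + 169/(((5*(-3))*(-3)))) + 21*(1 + 9*(-18)))*315 = ((205*(1/183) + 169/((-15*(-3)))) + 21*(1 - 162))*315 = ((205/183 + 169/45) + 21*(-161))*315 = ((205/183 + 169*(1/45)) - 3381)*315 = ((205/183 + 169/45) - 3381)*315 = (13384/2745 - 3381)*315 = -9267461/2745*315 = -64872227/61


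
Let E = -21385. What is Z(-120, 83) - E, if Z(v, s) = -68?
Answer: 21317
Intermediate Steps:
Z(-120, 83) - E = -68 - 1*(-21385) = -68 + 21385 = 21317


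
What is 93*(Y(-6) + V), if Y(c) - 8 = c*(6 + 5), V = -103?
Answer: -14973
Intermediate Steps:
Y(c) = 8 + 11*c (Y(c) = 8 + c*(6 + 5) = 8 + c*11 = 8 + 11*c)
93*(Y(-6) + V) = 93*((8 + 11*(-6)) - 103) = 93*((8 - 66) - 103) = 93*(-58 - 103) = 93*(-161) = -14973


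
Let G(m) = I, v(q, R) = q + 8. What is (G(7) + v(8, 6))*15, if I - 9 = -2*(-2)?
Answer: 435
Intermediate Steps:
I = 13 (I = 9 - 2*(-2) = 9 + 4 = 13)
v(q, R) = 8 + q
G(m) = 13
(G(7) + v(8, 6))*15 = (13 + (8 + 8))*15 = (13 + 16)*15 = 29*15 = 435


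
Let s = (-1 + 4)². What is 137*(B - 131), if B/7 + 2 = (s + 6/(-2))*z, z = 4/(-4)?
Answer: -25619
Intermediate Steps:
z = -1 (z = 4*(-¼) = -1)
s = 9 (s = 3² = 9)
B = -56 (B = -14 + 7*((9 + 6/(-2))*(-1)) = -14 + 7*((9 + 6*(-½))*(-1)) = -14 + 7*((9 - 3)*(-1)) = -14 + 7*(6*(-1)) = -14 + 7*(-6) = -14 - 42 = -56)
137*(B - 131) = 137*(-56 - 131) = 137*(-187) = -25619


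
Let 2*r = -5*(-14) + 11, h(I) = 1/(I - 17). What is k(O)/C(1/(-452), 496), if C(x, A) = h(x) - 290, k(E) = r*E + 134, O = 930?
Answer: -290485315/2229102 ≈ -130.31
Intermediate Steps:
h(I) = 1/(-17 + I)
r = 81/2 (r = (-5*(-14) + 11)/2 = (70 + 11)/2 = (½)*81 = 81/2 ≈ 40.500)
k(E) = 134 + 81*E/2 (k(E) = 81*E/2 + 134 = 134 + 81*E/2)
C(x, A) = -290 + 1/(-17 + x) (C(x, A) = 1/(-17 + x) - 290 = -290 + 1/(-17 + x))
k(O)/C(1/(-452), 496) = (134 + (81/2)*930)/(((4931 - 290/(-452))/(-17 + 1/(-452)))) = (134 + 37665)/(((4931 - 290*(-1/452))/(-17 - 1/452))) = 37799/(((4931 + 145/226)/(-7685/452))) = 37799/((-452/7685*1114551/226)) = 37799/(-2229102/7685) = 37799*(-7685/2229102) = -290485315/2229102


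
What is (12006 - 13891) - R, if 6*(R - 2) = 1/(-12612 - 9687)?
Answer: -252469277/133794 ≈ -1887.0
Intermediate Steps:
R = 267587/133794 (R = 2 + 1/(6*(-12612 - 9687)) = 2 + (1/6)/(-22299) = 2 + (1/6)*(-1/22299) = 2 - 1/133794 = 267587/133794 ≈ 2.0000)
(12006 - 13891) - R = (12006 - 13891) - 1*267587/133794 = -1885 - 267587/133794 = -252469277/133794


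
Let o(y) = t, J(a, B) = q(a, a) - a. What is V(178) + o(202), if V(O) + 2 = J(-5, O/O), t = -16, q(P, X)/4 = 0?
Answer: -13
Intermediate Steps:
q(P, X) = 0 (q(P, X) = 4*0 = 0)
J(a, B) = -a (J(a, B) = 0 - a = -a)
o(y) = -16
V(O) = 3 (V(O) = -2 - 1*(-5) = -2 + 5 = 3)
V(178) + o(202) = 3 - 16 = -13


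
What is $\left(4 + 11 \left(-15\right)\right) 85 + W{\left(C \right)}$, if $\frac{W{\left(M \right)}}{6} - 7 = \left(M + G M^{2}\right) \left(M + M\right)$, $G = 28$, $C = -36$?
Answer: $-15674507$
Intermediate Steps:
$W{\left(M \right)} = 42 + 12 M \left(M + 28 M^{2}\right)$ ($W{\left(M \right)} = 42 + 6 \left(M + 28 M^{2}\right) \left(M + M\right) = 42 + 6 \left(M + 28 M^{2}\right) 2 M = 42 + 6 \cdot 2 M \left(M + 28 M^{2}\right) = 42 + 12 M \left(M + 28 M^{2}\right)$)
$\left(4 + 11 \left(-15\right)\right) 85 + W{\left(C \right)} = \left(4 + 11 \left(-15\right)\right) 85 + \left(42 + 12 \left(-36\right)^{2} + 336 \left(-36\right)^{3}\right) = \left(4 - 165\right) 85 + \left(42 + 12 \cdot 1296 + 336 \left(-46656\right)\right) = \left(-161\right) 85 + \left(42 + 15552 - 15676416\right) = -13685 - 15660822 = -15674507$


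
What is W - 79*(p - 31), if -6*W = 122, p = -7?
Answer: 8945/3 ≈ 2981.7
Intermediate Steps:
W = -61/3 (W = -⅙*122 = -61/3 ≈ -20.333)
W - 79*(p - 31) = -61/3 - 79*(-7 - 31) = -61/3 - 79*(-38) = -61/3 + 3002 = 8945/3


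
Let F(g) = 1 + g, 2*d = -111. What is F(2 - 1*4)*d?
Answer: 111/2 ≈ 55.500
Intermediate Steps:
d = -111/2 (d = (½)*(-111) = -111/2 ≈ -55.500)
F(2 - 1*4)*d = (1 + (2 - 1*4))*(-111/2) = (1 + (2 - 4))*(-111/2) = (1 - 2)*(-111/2) = -1*(-111/2) = 111/2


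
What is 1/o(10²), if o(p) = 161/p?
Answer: 100/161 ≈ 0.62112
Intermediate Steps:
1/o(10²) = 1/(161/(10²)) = 1/(161/100) = 100/161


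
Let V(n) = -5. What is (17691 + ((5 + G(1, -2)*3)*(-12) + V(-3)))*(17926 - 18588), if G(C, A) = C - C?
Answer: -11668412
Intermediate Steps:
G(C, A) = 0
(17691 + ((5 + G(1, -2)*3)*(-12) + V(-3)))*(17926 - 18588) = (17691 + ((5 + 0*3)*(-12) - 5))*(17926 - 18588) = (17691 + ((5 + 0)*(-12) - 5))*(-662) = (17691 + (5*(-12) - 5))*(-662) = (17691 + (-60 - 5))*(-662) = (17691 - 65)*(-662) = 17626*(-662) = -11668412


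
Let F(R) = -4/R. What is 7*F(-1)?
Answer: 28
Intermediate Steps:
7*F(-1) = 7*(-4/(-1)) = 7*(-4*(-1)) = 7*4 = 28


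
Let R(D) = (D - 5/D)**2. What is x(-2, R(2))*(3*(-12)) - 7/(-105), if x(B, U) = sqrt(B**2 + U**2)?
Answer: 1/15 - 9*sqrt(65) ≈ -72.494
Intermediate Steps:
x(-2, R(2))*(3*(-12)) - 7/(-105) = sqrt((-2)**2 + ((-5 + 2**2)**2/2**2)**2)*(3*(-12)) - 7/(-105) = sqrt(4 + ((-5 + 4)**2/4)**2)*(-36) - 7*(-1/105) = sqrt(4 + ((1/4)*(-1)**2)**2)*(-36) + 1/15 = sqrt(4 + ((1/4)*1)**2)*(-36) + 1/15 = sqrt(4 + (1/4)**2)*(-36) + 1/15 = sqrt(4 + 1/16)*(-36) + 1/15 = sqrt(65/16)*(-36) + 1/15 = (sqrt(65)/4)*(-36) + 1/15 = -9*sqrt(65) + 1/15 = 1/15 - 9*sqrt(65)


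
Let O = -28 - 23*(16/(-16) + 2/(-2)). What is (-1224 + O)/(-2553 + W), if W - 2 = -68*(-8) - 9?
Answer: 67/112 ≈ 0.59821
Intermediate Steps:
W = 537 (W = 2 + (-68*(-8) - 9) = 2 + (-34*(-16) - 9) = 2 + (544 - 9) = 2 + 535 = 537)
O = 18 (O = -28 - 23*(16*(-1/16) + 2*(-½)) = -28 - 23*(-1 - 1) = -28 - 23*(-2) = -28 + 46 = 18)
(-1224 + O)/(-2553 + W) = (-1224 + 18)/(-2553 + 537) = -1206/(-2016) = -1206*(-1/2016) = 67/112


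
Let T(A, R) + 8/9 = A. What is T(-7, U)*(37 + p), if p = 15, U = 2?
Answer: -3692/9 ≈ -410.22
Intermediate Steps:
T(A, R) = -8/9 + A
T(-7, U)*(37 + p) = (-8/9 - 7)*(37 + 15) = -71/9*52 = -3692/9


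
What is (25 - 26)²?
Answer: 1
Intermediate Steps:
(25 - 26)² = (-1)² = 1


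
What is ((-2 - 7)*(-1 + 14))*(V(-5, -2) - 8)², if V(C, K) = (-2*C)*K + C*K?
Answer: -37908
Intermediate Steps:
V(C, K) = -C*K (V(C, K) = -2*C*K + C*K = -C*K)
((-2 - 7)*(-1 + 14))*(V(-5, -2) - 8)² = ((-2 - 7)*(-1 + 14))*(-1*(-5)*(-2) - 8)² = (-9*13)*(-10 - 8)² = -117*(-18)² = -117*324 = -37908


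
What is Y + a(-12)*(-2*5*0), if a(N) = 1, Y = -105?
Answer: -105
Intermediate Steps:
Y + a(-12)*(-2*5*0) = -105 + 1*(-2*5*0) = -105 + 1*(-10*0) = -105 + 1*0 = -105 + 0 = -105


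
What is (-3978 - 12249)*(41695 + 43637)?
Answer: -1384682364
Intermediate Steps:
(-3978 - 12249)*(41695 + 43637) = -16227*85332 = -1384682364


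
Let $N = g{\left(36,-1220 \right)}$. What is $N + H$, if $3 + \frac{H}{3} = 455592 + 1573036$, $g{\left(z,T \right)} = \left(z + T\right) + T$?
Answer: $6083471$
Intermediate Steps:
$g{\left(z,T \right)} = z + 2 T$ ($g{\left(z,T \right)} = \left(T + z\right) + T = z + 2 T$)
$H = 6085875$ ($H = -9 + 3 \left(455592 + 1573036\right) = -9 + 3 \cdot 2028628 = -9 + 6085884 = 6085875$)
$N = -2404$ ($N = 36 + 2 \left(-1220\right) = 36 - 2440 = -2404$)
$N + H = -2404 + 6085875 = 6083471$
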